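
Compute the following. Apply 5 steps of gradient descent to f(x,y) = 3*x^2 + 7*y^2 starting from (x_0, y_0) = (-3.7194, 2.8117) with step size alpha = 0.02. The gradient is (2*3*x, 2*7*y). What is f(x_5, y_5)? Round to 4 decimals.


Gradient descent on f(x,y) = 3*x^2 + 7*y^2.
Starting point: (-3.7194, 2.8117), alpha = 0.02
Step 1: grad_x = 2*3*-3.7194 = -22.3164, grad_y = 2*7*2.8117 = 39.3638
  x_1 = -3.7194 - 0.02*-22.3164 = -3.2731
  y_1 = 2.8117 - 0.02*39.3638 = 2.0244
Step 2: grad_x = 2*3*-3.2731 = -19.6384, grad_y = 2*7*2.0244 = 28.3419
  x_2 = -3.2731 - 0.02*-19.6384 = -2.8803
  y_2 = 2.0244 - 0.02*28.3419 = 1.4576
Step 3: grad_x = 2*3*-2.8803 = -17.2818, grad_y = 2*7*1.4576 = 20.4062
  x_3 = -2.8803 - 0.02*-17.2818 = -2.5347
  y_3 = 1.4576 - 0.02*20.4062 = 1.0495
Step 4: grad_x = 2*3*-2.5347 = -15.208, grad_y = 2*7*1.0495 = 14.6925
  x_4 = -2.5347 - 0.02*-15.208 = -2.2305
  y_4 = 1.0495 - 0.02*14.6925 = 0.7556
Step 5: grad_x = 2*3*-2.2305 = -13.383, grad_y = 2*7*0.7556 = 10.5786
  x_5 = -2.2305 - 0.02*-13.383 = -1.9628
  y_5 = 0.7556 - 0.02*10.5786 = 0.544
f(-1.9628, 0.544) = 3*(-1.9628)^2 + 7*0.544^2 = 13.6302


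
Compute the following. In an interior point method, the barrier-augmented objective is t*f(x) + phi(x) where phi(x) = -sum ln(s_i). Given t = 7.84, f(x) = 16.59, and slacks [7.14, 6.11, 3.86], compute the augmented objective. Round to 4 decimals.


Step 1: Compute log-barrier.
ln values: [1.9657, 1.8099, 1.3507]
phi = -(1.9657 + 1.8099 + 1.3507) = -5.1263
Step 2: Compute augmented objective.
t*f(x) = 7.84*16.59 = 130.0656
Total = 130.0656 - 5.1263 = 124.9393


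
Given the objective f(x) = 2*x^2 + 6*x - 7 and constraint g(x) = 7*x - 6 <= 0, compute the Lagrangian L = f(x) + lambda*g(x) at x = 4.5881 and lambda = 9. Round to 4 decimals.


Step 1: Evaluate f(x).
f(4.5881) = 2*4.5881^2 + 6*4.5881 - 7 = 62.6299
Step 2: Evaluate g(x).
g(4.5881) = 7*4.5881 - 6 = 26.1167
Step 3: Compute Lagrangian.
L = 62.6299 + 9*26.1167 = 297.6802


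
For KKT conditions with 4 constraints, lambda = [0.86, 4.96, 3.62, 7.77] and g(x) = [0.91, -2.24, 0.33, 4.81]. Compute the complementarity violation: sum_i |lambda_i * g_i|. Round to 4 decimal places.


KKT complementary slackness check:
lambda_1 * g_1 = 0.86 * 0.91 = 0.7826
lambda_2 * g_2 = 4.96 * -2.24 = -11.1104
lambda_3 * g_3 = 3.62 * 0.33 = 1.1946
lambda_4 * g_4 = 7.77 * 4.81 = 37.3737
Total violation = 0.7826 + 11.1104 + 1.1946 + 37.3737 = 50.4613


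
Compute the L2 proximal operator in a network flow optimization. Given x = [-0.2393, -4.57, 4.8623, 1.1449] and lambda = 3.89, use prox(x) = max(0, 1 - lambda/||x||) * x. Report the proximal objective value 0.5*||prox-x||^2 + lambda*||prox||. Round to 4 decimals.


Step 1: Compute ||x||.
||x|| = 6.7746
Step 2: Compute scaling factor.
scale = max(0, 1 - 3.89/6.7746) = 0.4258
Step 3: prox(x) = [-0.1019, -1.9459, 2.0703, 0.4875]
||prox(x)|| = 2.8846
Step 4: Proximal objective.
0.5*||prox-x||^2 = 7.5661
lambda*||prox|| = 11.2211
Total = 18.7871


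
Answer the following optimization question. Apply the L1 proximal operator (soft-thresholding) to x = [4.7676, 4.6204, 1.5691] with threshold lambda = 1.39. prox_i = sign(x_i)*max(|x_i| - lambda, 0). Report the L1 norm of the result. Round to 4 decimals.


Soft-thresholding with lambda = 1.39:
prox(4.7676) = sign(4.7676)*max(|4.7676| - 1.39, 0) = 3.3776
prox(4.6204) = sign(4.6204)*max(|4.6204| - 1.39, 0) = 3.2304
prox(1.5691) = sign(1.5691)*max(|1.5691| - 1.39, 0) = 0.1791
prox(x) = [3.3776, 3.2304, 0.1791]
||prox(x)||_1 = 3.3776 + 3.2304 + 0.1791 = 6.7871


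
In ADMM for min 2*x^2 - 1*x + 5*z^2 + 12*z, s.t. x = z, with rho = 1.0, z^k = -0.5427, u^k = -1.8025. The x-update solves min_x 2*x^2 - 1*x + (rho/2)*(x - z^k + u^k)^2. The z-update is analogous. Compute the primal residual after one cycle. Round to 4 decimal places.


ADMM iteration with rho = 1.0, z^k = -0.5427, u^k = -1.8025
Step 1: x-update.
Minimize 2*x^2 - 1*x + (1.0/2)*(x + 0.5427 - 1.8025)^2
FOC: (2*2 + 1.0)*x = 1 + 1.0*(-0.5427 + 1.8025)
x^{k+1} = 0.452
Step 2: z-update.
Minimize 5*z^2 + 12*z + (1.0/2)*(0.452 - z - 1.8025)^2
FOC: (2*5 + 1.0)*z = -12 + 1.0*(0.452 - 1.8025)
z^{k+1} = -1.2137
Step 3: u-update.
u^{k+1} = -1.8025 + 0.452 + 1.2137 = -0.1369
Step 4: Primal residual = |0.452 + 1.2137| = 1.6656


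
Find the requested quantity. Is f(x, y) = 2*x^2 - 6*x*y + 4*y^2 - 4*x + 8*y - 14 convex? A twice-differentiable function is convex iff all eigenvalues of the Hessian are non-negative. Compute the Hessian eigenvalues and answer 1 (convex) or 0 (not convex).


The Hessian of f(x,y) = 2*x^2 - 6*x*y + 4*y^2 - 4*x + 8*y - 14 is:
H = [[4, -6], [-6, 8]]
Trace = 4 + 8 = 12
Determinant = 4*8 - (-6)^2 = -4
Discriminant = (12)^2 - 4*-4 = 160.0
Eigenvalues: lambda_1 = -0.3246, lambda_2 = 12.3246
The function is not convex.

0


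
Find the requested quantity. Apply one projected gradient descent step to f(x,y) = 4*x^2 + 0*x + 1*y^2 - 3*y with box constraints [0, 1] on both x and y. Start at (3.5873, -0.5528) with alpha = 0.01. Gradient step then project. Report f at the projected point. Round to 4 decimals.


Step 1: Compute gradient at (3.5873, -0.5528).
grad_x = 2*4*3.5873 + 0 = 28.6984
grad_y = 2*1*-0.5528 - 3 = -4.1056
Step 2: Gradient step.
x_raw = 3.5873 - 0.01*28.6984 = 3.3003
y_raw = -0.5528 - 0.01*-4.1056 = -0.5117
Step 3: Project onto [0, 1].
x_proj = clip(3.3003) = 1.0
y_proj = clip(-0.5117) = 0.0
Step 4: Evaluate f.
f(1.0, 0.0) = 4.0


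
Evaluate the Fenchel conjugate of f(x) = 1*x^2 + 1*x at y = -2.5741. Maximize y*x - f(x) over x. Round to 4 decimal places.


f*(y) = sup_x {y*x - a*x^2 - b*x} = sup_x {(y-b)*x - a*x^2}
FOC: (y - b) - 2a*x = 0 => x* = (y - b)/(2a)
x* = (-2.5741 - 1)/(2*1) = -1.7871
f*(-2.5741) = (y-b)^2/(4a) = (-2.5741 - 1)^2/(4*1)
= 12.7742/4 = 3.1935


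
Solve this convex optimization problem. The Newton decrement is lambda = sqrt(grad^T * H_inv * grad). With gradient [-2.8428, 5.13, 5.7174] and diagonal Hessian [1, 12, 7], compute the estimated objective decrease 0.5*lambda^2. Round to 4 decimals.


Step 1: H is diagonal, so H^(-1) * g = [-2.8428, 0.4275, 0.8168].
Step 2: g^T H^(-1) g = sum_i g_i^2 / H_ii
  = (-2.8428)^2/1 + (5.13)^2/12 + (5.7174)^2/7
  = 8.0815 + 2.1931 + 4.6698 = 14.9444
Step 3: Objective decrease = 0.5 * g^T H^(-1) g = 7.4722


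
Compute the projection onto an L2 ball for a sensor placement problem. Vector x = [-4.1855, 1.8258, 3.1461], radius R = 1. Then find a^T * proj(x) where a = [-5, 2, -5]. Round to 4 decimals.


Step 1: Compute ||x|| (intermediates to 6 decimals).
||x|| = sqrt((-4.1855)^2 + 1.8258^2 + 3.1461^2) = 5.545259
Step 2: Project.
Since ||x|| > R, scale = R/||x|| = 1/5.545259 = 0.180334, proj(x) = scale * x
proj(x) = [-0.754788, 0.329254, 0.567349]
Step 3: Dot product.
a^T * proj(x) = -5*(-0.754788) + 2*0.329254 - 5*0.567349 = 1.5957


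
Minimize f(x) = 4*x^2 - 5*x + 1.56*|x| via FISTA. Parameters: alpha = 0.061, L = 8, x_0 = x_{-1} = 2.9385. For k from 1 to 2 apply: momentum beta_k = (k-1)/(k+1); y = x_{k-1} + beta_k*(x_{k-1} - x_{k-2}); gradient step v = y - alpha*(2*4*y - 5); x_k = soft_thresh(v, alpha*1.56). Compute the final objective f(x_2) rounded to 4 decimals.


FISTA on f(x) = 4*x^2 - 5*x + 1.56*|x|
L = 8, alpha = 0.061
Iteration 1: beta = 0.0, y = 2.9385 + 0.0*(2.9385 - 2.9385) = 2.9385
  grad(y) = 18.508, v = y - alpha*grad = 1.8095
  prox(v) = soft_thresh(1.8095, 0.0952) = 1.7144
Iteration 2: beta = 0.3333, y = 1.7144 + 0.3333*(1.7144 - 2.9385) = 1.3063
  grad(y) = 5.4504, v = y - alpha*grad = 0.9738
  prox(v) = soft_thresh(0.9738, 0.0952) = 0.8787
f(x_2) = 4*0.8787^2 - 5*0.8787 + 1.56*|0.8787| = 0.0656


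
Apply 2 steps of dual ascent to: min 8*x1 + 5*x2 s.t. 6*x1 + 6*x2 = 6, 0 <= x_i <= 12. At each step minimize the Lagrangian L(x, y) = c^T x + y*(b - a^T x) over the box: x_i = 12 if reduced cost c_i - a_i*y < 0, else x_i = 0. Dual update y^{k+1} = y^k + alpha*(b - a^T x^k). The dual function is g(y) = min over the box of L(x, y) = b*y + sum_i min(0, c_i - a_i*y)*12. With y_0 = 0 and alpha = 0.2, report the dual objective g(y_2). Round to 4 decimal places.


Dual ascent for LP: min 8*x1 + 5*x2, 6*x1 + 6*x2 = 6, 0 <= x_i <= 12
Step 1: y^k = 0.0, reduced costs: (8.0, 5.0)
  x^k = (0.0, 0.0), subgradient = b - a^T x = 6.0
  y^{k+1} = 0.0 + 0.2*6.0 = 1.2
Step 2: y^k = 1.2, reduced costs: (0.8, -2.2)
  x^k = (0.0, 12.0), subgradient = b - a^T x = -66.0
  y^{k+1} = 1.2 + 0.2*-66.0 = -12.0
Dual objective at y_2 = -12.0: reduced costs (80.0, 77.0), box minimizer x = (0.0, 0.0)
g(y_2) = b*y + (c1 - a1*y)*x1 + (c2 - a2*y)*x2 = 6*(-12.0) + 80.0*0.0 + 77.0*0.0 = -72.0 + 0.0 + 0.0 = -72.0


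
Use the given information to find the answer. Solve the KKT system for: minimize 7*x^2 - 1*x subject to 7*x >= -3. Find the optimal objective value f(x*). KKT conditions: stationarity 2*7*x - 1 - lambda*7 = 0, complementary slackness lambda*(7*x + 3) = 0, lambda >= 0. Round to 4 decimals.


Step 1: Try lambda = 0 (constraint inactive).
Stationarity: 2*7*x - 1 = 0
x* = 1/(2*7) = 1/14 = 0.0714 (rounded; the exact value 1/14 is used below)
Check constraint: 7*0.0714 = 0.4998 >= -3 -- satisfied.
Step 2: Compute optimal value.
f(x*) = 7*(1/14)^2 - 1*(1/14) = -0.0357


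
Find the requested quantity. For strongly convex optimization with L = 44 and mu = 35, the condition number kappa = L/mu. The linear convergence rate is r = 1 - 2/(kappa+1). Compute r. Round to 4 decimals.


Step 1: Compute the condition number.
kappa = L/mu = 44/35 = 1.2571
Step 2: Compute the convergence rate.
r = 1 - 2/(kappa + 1) = 1 - 2*mu/(L + mu) = (L - mu)/(L + mu) = 9/79 = 0.1139


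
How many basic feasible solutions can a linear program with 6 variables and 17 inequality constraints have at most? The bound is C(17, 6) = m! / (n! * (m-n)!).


Each vertex corresponds to some choice of n active constraints out of m, so the number of vertices is at most C(m, n) = m! / (n!(m-n)!).
m = 17, n = 6
Numerator: 17 * 16 * 15 * 14 * 13 * 12
Denominator: 6! = 720
C(17, 6) = 12376


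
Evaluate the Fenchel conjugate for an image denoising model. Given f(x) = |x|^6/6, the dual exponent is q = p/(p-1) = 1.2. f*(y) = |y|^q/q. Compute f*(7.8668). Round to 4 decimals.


The conjugate exponent q satisfies 1/p + 1/q = 1.
p = 6, so q = 6/(6 - 1) = 1.2
|y|^q = 7.8668^1.2 = 11.8839
f*(7.8668) = 11.8839 / 1.2 = 9.9032


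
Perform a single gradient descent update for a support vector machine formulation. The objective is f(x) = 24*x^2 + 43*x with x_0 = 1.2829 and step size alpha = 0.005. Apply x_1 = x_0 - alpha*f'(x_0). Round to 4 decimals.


We compute the gradient at x_0 and apply the update.
f'(x) = 48*x + 43
f'(1.2829) = 48*1.2829 + 43 = 104.5792
x_1 = 1.2829 - 0.005*104.5792 = 0.76


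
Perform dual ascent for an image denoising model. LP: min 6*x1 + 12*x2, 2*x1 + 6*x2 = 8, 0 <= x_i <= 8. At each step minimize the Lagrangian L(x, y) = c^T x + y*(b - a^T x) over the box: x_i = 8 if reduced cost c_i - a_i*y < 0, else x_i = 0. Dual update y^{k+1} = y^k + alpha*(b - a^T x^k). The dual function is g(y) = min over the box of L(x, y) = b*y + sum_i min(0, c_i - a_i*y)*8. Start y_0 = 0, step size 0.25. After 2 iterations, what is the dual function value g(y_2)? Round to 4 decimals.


Dual ascent for LP: min 6*x1 + 12*x2, 2*x1 + 6*x2 = 8, 0 <= x_i <= 8
Step 1: y^k = 0.0, reduced costs: (6.0, 12.0)
  x^k = (0.0, 0.0), subgradient = b - a^T x = 8.0
  y^{k+1} = 0.0 + 0.25*8.0 = 2.0
Step 2: y^k = 2.0, reduced costs: (2.0, 0.0)
  x^k = (0.0, 0.0), subgradient = b - a^T x = 8.0
  y^{k+1} = 2.0 + 0.25*8.0 = 4.0
Dual objective at y_2 = 4.0: reduced costs (-2.0, -12.0), box minimizer x = (8.0, 8.0)
g(y_2) = b*y + (c1 - a1*y)*x1 + (c2 - a2*y)*x2 = 8*4.0 + (-2.0)*8.0 + (-12.0)*8.0 = 32.0 - 16.0 - 96.0 = -80.0


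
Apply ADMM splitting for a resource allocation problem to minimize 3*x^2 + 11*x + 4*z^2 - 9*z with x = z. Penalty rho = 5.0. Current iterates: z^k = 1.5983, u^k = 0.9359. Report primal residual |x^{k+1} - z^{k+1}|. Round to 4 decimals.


ADMM iteration with rho = 5.0, z^k = 1.5983, u^k = 0.9359
Step 1: x-update.
Minimize 3*x^2 + 11*x + (5.0/2)*(x - 1.5983 + 0.9359)^2
FOC: (2*3 + 5.0)*x = -11 + 5.0*(1.5983 - 0.9359)
x^{k+1} = -0.6989
Step 2: z-update.
Minimize 4*z^2 - 9*z + (5.0/2)*(-0.6989 - z + 0.9359)^2
FOC: (2*4 + 5.0)*z = 9 + 5.0*(-0.6989 + 0.9359)
z^{k+1} = 0.7835
Step 3: u-update.
u^{k+1} = 0.9359 - 0.6989 - 0.7835 = -0.5465
Step 4: Primal residual = |-0.6989 - 0.7835| = 1.4824


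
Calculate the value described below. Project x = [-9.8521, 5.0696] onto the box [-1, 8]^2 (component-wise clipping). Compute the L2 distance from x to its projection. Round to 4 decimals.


Project each component onto [-1, 8].
clip(-9.8521) = -1.0, clip(5.0696) = 5.0696
Projection = [-1.0, 5.0696]
Squared diffs: [78.3597, 0.0]
Distance = sqrt(78.3597) = 8.8521


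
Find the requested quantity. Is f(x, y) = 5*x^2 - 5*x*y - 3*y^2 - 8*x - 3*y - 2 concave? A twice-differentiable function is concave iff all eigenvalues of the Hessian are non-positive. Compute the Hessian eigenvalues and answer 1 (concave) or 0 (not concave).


The Hessian of f(x,y) = 5*x^2 - 5*x*y - 3*y^2 - 8*x - 3*y - 2 is:
H = [[10, -5], [-5, -6]]
Trace = 10 - 6 = 4
Determinant = 10*-6 - (-5)^2 = -85
Discriminant = (4)^2 - 4*-85 = 356.0
Eigenvalues: lambda_1 = -7.434, lambda_2 = 11.434
The function is not concave.

0


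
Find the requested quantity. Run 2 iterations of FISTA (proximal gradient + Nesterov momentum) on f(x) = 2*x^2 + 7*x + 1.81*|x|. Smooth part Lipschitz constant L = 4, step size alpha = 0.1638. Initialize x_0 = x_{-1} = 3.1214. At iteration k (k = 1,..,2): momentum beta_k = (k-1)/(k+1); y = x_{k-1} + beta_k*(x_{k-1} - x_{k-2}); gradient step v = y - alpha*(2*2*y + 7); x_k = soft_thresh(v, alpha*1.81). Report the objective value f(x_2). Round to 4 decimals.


FISTA on f(x) = 2*x^2 + 7*x + 1.81*|x|
L = 4, alpha = 0.1638
Iteration 1: beta = 0.0, y = 3.1214 + 0.0*(3.1214 - 3.1214) = 3.1214
  grad(y) = 19.4856, v = y - alpha*grad = -0.0703
  prox(v) = soft_thresh(-0.0703, 0.2965) = 0.0
Iteration 2: beta = 0.3333, y = 0.0 + 0.3333*(0.0 - 3.1214) = -1.0405
  grad(y) = 2.8381, v = y - alpha*grad = -1.5054
  prox(v) = soft_thresh(-1.5054, 0.2965) = -1.2089
f(x_2) = 2*(-1.2089)^2 + 7*(-1.2089) + 1.81*|-1.2089| = -3.3513


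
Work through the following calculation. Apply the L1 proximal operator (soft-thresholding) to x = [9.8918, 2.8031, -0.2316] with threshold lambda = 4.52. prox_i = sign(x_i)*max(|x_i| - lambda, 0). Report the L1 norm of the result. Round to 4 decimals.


Soft-thresholding with lambda = 4.52:
prox(9.8918) = sign(9.8918)*max(|9.8918| - 4.52, 0) = 5.3718
prox(2.8031) = sign(2.8031)*max(|2.8031| - 4.52, 0) = 0.0
prox(-0.2316) = sign(-0.2316)*max(|-0.2316| - 4.52, 0) = 0.0
prox(x) = [5.3718, 0.0, 0.0]
||prox(x)||_1 = 5.3718 + 0.0 + 0.0 = 5.3718


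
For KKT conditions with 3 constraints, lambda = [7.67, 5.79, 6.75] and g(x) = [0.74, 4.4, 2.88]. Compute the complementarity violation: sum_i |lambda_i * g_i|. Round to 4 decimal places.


KKT complementary slackness check:
lambda_1 * g_1 = 7.67 * 0.74 = 5.6758
lambda_2 * g_2 = 5.79 * 4.4 = 25.476
lambda_3 * g_3 = 6.75 * 2.88 = 19.44
Total violation = 5.6758 + 25.476 + 19.44 = 50.5918


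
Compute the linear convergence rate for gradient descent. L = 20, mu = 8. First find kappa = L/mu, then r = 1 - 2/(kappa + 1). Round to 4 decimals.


Step 1: Compute the condition number.
kappa = L/mu = 20/8 = 2.5
Step 2: Compute the convergence rate.
r = 1 - 2/(kappa + 1) = 1 - 2*mu/(L + mu) = (L - mu)/(L + mu) = 12/28 = 0.4286


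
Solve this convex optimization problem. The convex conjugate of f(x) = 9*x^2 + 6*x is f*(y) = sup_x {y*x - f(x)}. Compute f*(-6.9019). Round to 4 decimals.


f*(y) = sup_x {y*x - a*x^2 - b*x} = sup_x {(y-b)*x - a*x^2}
FOC: (y - b) - 2a*x = 0 => x* = (y - b)/(2a)
x* = (-6.9019 - 6)/(2*9) = -0.7168
f*(-6.9019) = (y-b)^2/(4a) = (-6.9019 - 6)^2/(4*9)
= 166.459/36 = 4.6239


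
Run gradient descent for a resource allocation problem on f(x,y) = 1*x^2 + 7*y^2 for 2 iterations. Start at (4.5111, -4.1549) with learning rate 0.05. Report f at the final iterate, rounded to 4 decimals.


Gradient descent on f(x,y) = 1*x^2 + 7*y^2.
Starting point: (4.5111, -4.1549), alpha = 0.05
Step 1: grad_x = 2*1*4.5111 = 9.0222, grad_y = 2*7*-4.1549 = -58.1686
  x_1 = 4.5111 - 0.05*9.0222 = 4.06
  y_1 = -4.1549 - 0.05*-58.1686 = -1.2465
Step 2: grad_x = 2*1*4.06 = 8.12, grad_y = 2*7*-1.2465 = -17.4506
  x_2 = 4.06 - 0.05*8.12 = 3.654
  y_2 = -1.2465 - 0.05*-17.4506 = -0.3739
f(3.654, -0.3739) = 1*3.654^2 + 7*(-0.3739)^2 = 14.3305


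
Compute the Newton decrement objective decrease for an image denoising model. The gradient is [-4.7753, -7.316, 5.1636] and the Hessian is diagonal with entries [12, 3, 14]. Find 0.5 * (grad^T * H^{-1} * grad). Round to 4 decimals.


Step 1: H is diagonal, so H^(-1) * g = [-0.3979, -2.4387, 0.3688].
Step 2: g^T H^(-1) g = sum_i g_i^2 / H_ii
  = (-4.7753)^2/12 + (-7.316)^2/3 + (5.1636)^2/14
  = 1.9003 + 17.8413 + 1.9045 = 21.6461
Step 3: Objective decrease = 0.5 * g^T H^(-1) g = 10.823


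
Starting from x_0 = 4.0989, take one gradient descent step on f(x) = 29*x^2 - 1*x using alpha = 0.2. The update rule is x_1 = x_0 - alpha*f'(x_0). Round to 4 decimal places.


We compute the gradient at x_0 and apply the update.
f'(x) = 58*x - 1
f'(4.0989) = 58*4.0989 - 1 = 236.7362
x_1 = 4.0989 - 0.2*236.7362 = -43.2483


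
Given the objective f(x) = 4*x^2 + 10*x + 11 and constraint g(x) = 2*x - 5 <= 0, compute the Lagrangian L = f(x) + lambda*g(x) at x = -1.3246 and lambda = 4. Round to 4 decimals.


Step 1: Evaluate f(x).
f(-1.3246) = 4*(-1.3246)^2 + 10*(-1.3246) + 11 = 4.7723
Step 2: Evaluate g(x).
g(-1.3246) = 2*-1.3246 - 5 = -7.6492
Step 3: Compute Lagrangian.
L = 4.7723 + 4*-7.6492 = -25.8245


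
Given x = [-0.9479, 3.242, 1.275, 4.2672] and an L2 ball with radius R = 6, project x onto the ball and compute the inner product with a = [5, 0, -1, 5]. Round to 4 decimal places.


Step 1: Compute ||x|| (intermediates to 6 decimals).
||x|| = sqrt((-0.9479)^2 + 3.242^2 + 1.275^2 + 4.2672^2) = 5.589606
Step 2: Project.
Since ||x|| <= R, proj = x (no scaling needed).
proj(x) = [-0.9479, 3.242, 1.275, 4.2672]
Step 3: Dot product.
a^T * proj(x) = 5*(-0.9479) + 0*3.242 - 1*1.275 + 5*4.2672 = 15.3215


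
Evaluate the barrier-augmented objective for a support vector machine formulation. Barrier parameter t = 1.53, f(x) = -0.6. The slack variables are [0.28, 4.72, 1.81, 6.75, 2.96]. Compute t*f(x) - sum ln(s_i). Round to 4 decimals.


Step 1: Compute log-barrier.
ln values: [-1.273, 1.5518, 0.5933, 1.9095, 1.0852]
phi = -(-1.273 + 1.5518 + 0.5933 + 1.9095 + 1.0852) = -3.8669
Step 2: Compute augmented objective.
t*f(x) = 1.53*-0.6 = -0.918
Total = -0.918 - 3.8669 = -4.7849


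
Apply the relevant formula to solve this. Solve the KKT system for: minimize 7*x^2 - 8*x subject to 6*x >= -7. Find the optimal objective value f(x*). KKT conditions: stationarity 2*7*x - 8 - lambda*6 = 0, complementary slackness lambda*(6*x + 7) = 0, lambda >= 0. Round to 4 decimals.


Step 1: Try lambda = 0 (constraint inactive).
Stationarity: 2*7*x - 8 = 0
x* = 8/(2*7) = 4/7 = 0.5714 (rounded; the exact value 4/7 is used below)
Check constraint: 6*0.5714 = 3.4284 >= -7 -- satisfied.
Step 2: Compute optimal value.
f(x*) = 7*(4/7)^2 - 8*(4/7) = -2.2857


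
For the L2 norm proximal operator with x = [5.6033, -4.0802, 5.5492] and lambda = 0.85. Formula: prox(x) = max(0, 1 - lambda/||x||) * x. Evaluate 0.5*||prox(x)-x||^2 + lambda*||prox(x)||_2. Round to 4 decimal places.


Step 1: Compute ||x||.
||x|| = 8.8791
Step 2: Compute scaling factor.
scale = max(0, 1 - 0.85/8.8791) = 0.9043
Step 3: prox(x) = [5.0669, -3.6896, 5.018]
||prox(x)|| = 8.0291
Step 4: Proximal objective.
0.5*||prox-x||^2 = 0.3613
lambda*||prox|| = 6.8247
Total = 7.186


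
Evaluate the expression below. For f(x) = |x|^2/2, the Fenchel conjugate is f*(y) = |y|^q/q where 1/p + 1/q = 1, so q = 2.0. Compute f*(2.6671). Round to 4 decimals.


The conjugate exponent q satisfies 1/p + 1/q = 1.
p = 2, so q = 2/(2 - 1) = 2.0
|y|^q = 2.6671^2.0 = 7.1134
f*(2.6671) = 7.1134 / 2.0 = 3.5567


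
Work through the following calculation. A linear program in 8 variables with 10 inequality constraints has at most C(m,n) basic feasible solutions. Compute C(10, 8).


Each vertex corresponds to some choice of n active constraints out of m, so the number of vertices is at most C(m, n) = m! / (n!(m-n)!).
m = 10, n = 8
Numerator: 10 * 9 * 8 * 7 * 6 * 5 * 4 * 3
Denominator: 8! = 40320
C(10, 8) = 45


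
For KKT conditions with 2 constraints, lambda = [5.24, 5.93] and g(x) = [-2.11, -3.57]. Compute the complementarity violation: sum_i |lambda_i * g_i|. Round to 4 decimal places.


KKT complementary slackness check:
lambda_1 * g_1 = 5.24 * -2.11 = -11.0564
lambda_2 * g_2 = 5.93 * -3.57 = -21.1701
Total violation = 11.0564 + 21.1701 = 32.2265


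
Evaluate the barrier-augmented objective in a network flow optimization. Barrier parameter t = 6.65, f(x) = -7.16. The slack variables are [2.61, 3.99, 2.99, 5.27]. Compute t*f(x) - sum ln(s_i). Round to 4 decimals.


Step 1: Compute log-barrier.
ln values: [0.9594, 1.3838, 1.0953, 1.662]
phi = -(0.9594 + 1.3838 + 1.0953 + 1.662) = -5.1004
Step 2: Compute augmented objective.
t*f(x) = 6.65*-7.16 = -47.614
Total = -47.614 - 5.1004 = -52.7144


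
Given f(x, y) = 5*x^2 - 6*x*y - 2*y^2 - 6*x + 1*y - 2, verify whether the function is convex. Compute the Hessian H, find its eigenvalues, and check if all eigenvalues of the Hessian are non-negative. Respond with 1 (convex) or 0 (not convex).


The Hessian of f(x,y) = 5*x^2 - 6*x*y - 2*y^2 - 6*x + 1*y - 2 is:
H = [[10, -6], [-6, -4]]
Trace = 10 - 4 = 6
Determinant = 10*-4 - (-6)^2 = -76
Discriminant = (6)^2 - 4*-76 = 340.0
Eigenvalues: lambda_1 = -6.2195, lambda_2 = 12.2195
The function is not convex.

0


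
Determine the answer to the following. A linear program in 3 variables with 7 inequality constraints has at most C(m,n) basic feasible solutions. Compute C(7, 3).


Each vertex corresponds to some choice of n active constraints out of m, so the number of vertices is at most C(m, n) = m! / (n!(m-n)!).
m = 7, n = 3
Numerator: 7 * 6 * 5
Denominator: 3! = 6
C(7, 3) = 35


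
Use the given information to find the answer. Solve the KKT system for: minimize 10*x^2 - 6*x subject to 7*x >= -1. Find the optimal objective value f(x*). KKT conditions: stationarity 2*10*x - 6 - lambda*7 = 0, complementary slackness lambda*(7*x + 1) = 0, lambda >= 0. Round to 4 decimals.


Step 1: Try lambda = 0 (constraint inactive).
Stationarity: 2*10*x - 6 = 0
x* = 6/(2*10) = 0.3
Check constraint: 7*0.3 = 2.1 >= -1 -- satisfied.
Step 2: Compute optimal value.
f(x*) = 10*0.3^2 - 6*0.3 = -0.9


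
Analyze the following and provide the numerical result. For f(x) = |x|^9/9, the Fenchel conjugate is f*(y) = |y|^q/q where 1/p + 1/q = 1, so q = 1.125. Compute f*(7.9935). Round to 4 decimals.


The conjugate exponent q satisfies 1/p + 1/q = 1.
p = 9, so q = 9/(9 - 1) = 1.125
|y|^q = 7.9935^1.125 = 10.3652
f*(7.9935) = 10.3652 / 1.125 = 9.2135


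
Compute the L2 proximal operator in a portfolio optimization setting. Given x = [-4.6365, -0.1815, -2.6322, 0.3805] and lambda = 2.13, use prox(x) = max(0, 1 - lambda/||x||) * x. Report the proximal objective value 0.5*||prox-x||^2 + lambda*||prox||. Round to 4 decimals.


Step 1: Compute ||x||.
||x|| = 5.3482
Step 2: Compute scaling factor.
scale = max(0, 1 - 2.13/5.3482) = 0.6017
Step 3: prox(x) = [-2.7899, -0.1092, -1.5839, 0.229]
||prox(x)|| = 3.2182
Step 4: Proximal objective.
0.5*||prox-x||^2 = 2.2685
lambda*||prox|| = 6.8548
Total = 9.1232


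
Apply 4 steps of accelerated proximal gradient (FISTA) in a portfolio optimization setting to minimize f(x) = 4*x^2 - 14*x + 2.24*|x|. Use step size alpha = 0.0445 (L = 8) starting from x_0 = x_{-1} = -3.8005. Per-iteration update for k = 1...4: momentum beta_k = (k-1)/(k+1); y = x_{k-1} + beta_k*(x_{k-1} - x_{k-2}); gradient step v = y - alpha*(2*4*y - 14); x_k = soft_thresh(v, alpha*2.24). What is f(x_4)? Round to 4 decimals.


FISTA on f(x) = 4*x^2 - 14*x + 2.24*|x|
L = 8, alpha = 0.0445
Iteration 1: beta = 0.0, y = -3.8005 + 0.0*(-3.8005 + 3.8005) = -3.8005
  grad(y) = -44.404, v = y - alpha*grad = -1.8245
  prox(v) = soft_thresh(-1.8245, 0.0997) = -1.7248
Iteration 2: beta = 0.3333, y = -1.7248 + 0.3333*(-1.7248 + 3.8005) = -1.033
  grad(y) = -22.2636, v = y - alpha*grad = -0.0422
  prox(v) = soft_thresh(-0.0422, 0.0997) = 0.0
Iteration 3: beta = 0.5, y = 0.0 + 0.5*(0.0 + 1.7248) = 0.8624
  grad(y) = -7.1006, v = y - alpha*grad = 1.1784
  prox(v) = soft_thresh(1.1784, 0.0997) = 1.0787
Iteration 4: beta = 0.6, y = 1.0787 + 0.6*(1.0787 - 0.0) = 1.726
  grad(y) = -0.1924, v = y - alpha*grad = 1.7345
  prox(v) = soft_thresh(1.7345, 0.0997) = 1.6348
f(x_4) = 4*1.6348^2 - 14*1.6348 + 2.24*|1.6348| = -8.5349


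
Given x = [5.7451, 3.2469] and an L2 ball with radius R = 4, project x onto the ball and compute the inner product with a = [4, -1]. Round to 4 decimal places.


Step 1: Compute ||x|| (intermediates to 6 decimals).
||x|| = sqrt(5.7451^2 + 3.2469^2) = 6.599131
Step 2: Project.
Since ||x|| > R, scale = R/||x|| = 4/6.599131 = 0.60614, proj(x) = scale * x
proj(x) = [3.482335, 1.968076]
Step 3: Dot product.
a^T * proj(x) = 4*3.482335 - 1*1.968076 = 11.9613


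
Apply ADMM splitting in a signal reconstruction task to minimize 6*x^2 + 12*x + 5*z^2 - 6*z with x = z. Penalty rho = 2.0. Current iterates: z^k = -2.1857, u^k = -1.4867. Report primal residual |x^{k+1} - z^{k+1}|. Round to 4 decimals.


ADMM iteration with rho = 2.0, z^k = -2.1857, u^k = -1.4867
Step 1: x-update.
Minimize 6*x^2 + 12*x + (2.0/2)*(x + 2.1857 - 1.4867)^2
FOC: (2*6 + 2.0)*x = -12 + 2.0*(-2.1857 + 1.4867)
x^{k+1} = -0.957
Step 2: z-update.
Minimize 5*z^2 - 6*z + (2.0/2)*(-0.957 - z - 1.4867)^2
FOC: (2*5 + 2.0)*z = 6 + 2.0*(-0.957 - 1.4867)
z^{k+1} = 0.0927
Step 3: u-update.
u^{k+1} = -1.4867 - 0.957 - 0.0927 = -2.5364
Step 4: Primal residual = |-0.957 - 0.0927| = 1.0497


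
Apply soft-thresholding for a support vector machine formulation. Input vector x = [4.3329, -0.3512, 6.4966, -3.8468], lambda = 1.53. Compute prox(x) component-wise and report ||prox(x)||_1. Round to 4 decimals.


Soft-thresholding with lambda = 1.53:
prox(4.3329) = sign(4.3329)*max(|4.3329| - 1.53, 0) = 2.8029
prox(-0.3512) = sign(-0.3512)*max(|-0.3512| - 1.53, 0) = 0.0
prox(6.4966) = sign(6.4966)*max(|6.4966| - 1.53, 0) = 4.9666
prox(-3.8468) = sign(-3.8468)*max(|-3.8468| - 1.53, 0) = -2.3168
prox(x) = [2.8029, 0.0, 4.9666, -2.3168]
||prox(x)||_1 = 2.8029 + 0.0 + 4.9666 + 2.3168 = 10.0863


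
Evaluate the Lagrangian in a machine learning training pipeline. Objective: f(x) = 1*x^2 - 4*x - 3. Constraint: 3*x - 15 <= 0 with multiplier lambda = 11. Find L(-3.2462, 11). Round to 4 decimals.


Step 1: Evaluate f(x).
f(-3.2462) = 1*(-3.2462)^2 - 4*(-3.2462) - 3 = 20.5226
Step 2: Evaluate g(x).
g(-3.2462) = 3*-3.2462 - 15 = -24.7386
Step 3: Compute Lagrangian.
L = 20.5226 + 11*-24.7386 = -251.602


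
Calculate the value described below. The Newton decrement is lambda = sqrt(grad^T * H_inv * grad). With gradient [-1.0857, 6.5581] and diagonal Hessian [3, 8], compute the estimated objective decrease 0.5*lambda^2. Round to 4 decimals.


Step 1: H is diagonal, so H^(-1) * g = [-0.3619, 0.8198].
Step 2: g^T H^(-1) g = sum_i g_i^2 / H_ii
  = (-1.0857)^2/3 + (6.5581)^2/8
  = 0.3929 + 5.3761 = 5.769
Step 3: Objective decrease = 0.5 * g^T H^(-1) g = 2.8845


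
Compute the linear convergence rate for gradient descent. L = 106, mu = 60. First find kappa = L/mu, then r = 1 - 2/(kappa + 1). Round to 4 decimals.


Step 1: Compute the condition number.
kappa = L/mu = 106/60 = 1.7667
Step 2: Compute the convergence rate.
r = 1 - 2/(kappa + 1) = 1 - 2*mu/(L + mu) = (L - mu)/(L + mu) = 46/166 = 0.2771


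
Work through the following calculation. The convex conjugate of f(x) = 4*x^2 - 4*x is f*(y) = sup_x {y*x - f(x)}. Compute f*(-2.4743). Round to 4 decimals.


f*(y) = sup_x {y*x - a*x^2 - b*x} = sup_x {(y-b)*x - a*x^2}
FOC: (y - b) - 2a*x = 0 => x* = (y - b)/(2a)
x* = (-2.4743 + 4)/(2*4) = 0.1907
f*(-2.4743) = (y-b)^2/(4a) = (-2.4743 + 4)^2/(4*4)
= 2.3278/16 = 0.1455


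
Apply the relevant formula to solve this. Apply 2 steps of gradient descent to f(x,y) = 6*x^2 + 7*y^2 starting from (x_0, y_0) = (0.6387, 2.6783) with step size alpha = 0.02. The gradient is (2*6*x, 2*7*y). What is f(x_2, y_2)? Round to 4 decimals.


Gradient descent on f(x,y) = 6*x^2 + 7*y^2.
Starting point: (0.6387, 2.6783), alpha = 0.02
Step 1: grad_x = 2*6*0.6387 = 7.6644, grad_y = 2*7*2.6783 = 37.4962
  x_1 = 0.6387 - 0.02*7.6644 = 0.4854
  y_1 = 2.6783 - 0.02*37.4962 = 1.9284
Step 2: grad_x = 2*6*0.4854 = 5.8249, grad_y = 2*7*1.9284 = 26.9973
  x_2 = 0.4854 - 0.02*5.8249 = 0.3689
  y_2 = 1.9284 - 0.02*26.9973 = 1.3884
f(0.3689, 1.3884) = 6*0.3689^2 + 7*1.3884^2 = 14.3108


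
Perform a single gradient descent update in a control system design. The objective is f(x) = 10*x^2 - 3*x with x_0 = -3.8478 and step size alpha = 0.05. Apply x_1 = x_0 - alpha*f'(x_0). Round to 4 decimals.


We compute the gradient at x_0 and apply the update.
f'(x) = 20*x - 3
f'(-3.8478) = 20*-3.8478 - 3 = -79.956
x_1 = -3.8478 - 0.05*-79.956 = 0.15


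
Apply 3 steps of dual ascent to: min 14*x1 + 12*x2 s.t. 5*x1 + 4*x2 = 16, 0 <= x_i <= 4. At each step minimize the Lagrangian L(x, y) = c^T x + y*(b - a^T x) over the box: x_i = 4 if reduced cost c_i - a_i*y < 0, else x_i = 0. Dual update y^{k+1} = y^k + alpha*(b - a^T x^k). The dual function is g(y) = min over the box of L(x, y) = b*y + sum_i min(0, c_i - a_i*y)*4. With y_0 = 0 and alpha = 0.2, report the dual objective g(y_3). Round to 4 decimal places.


Dual ascent for LP: min 14*x1 + 12*x2, 5*x1 + 4*x2 = 16, 0 <= x_i <= 4
Step 1: y^k = 0.0, reduced costs: (14.0, 12.0)
  x^k = (0.0, 0.0), subgradient = b - a^T x = 16.0
  y^{k+1} = 0.0 + 0.2*16.0 = 3.2
Step 2: y^k = 3.2, reduced costs: (-2.0, -0.8)
  x^k = (4.0, 4.0), subgradient = b - a^T x = -20.0
  y^{k+1} = 3.2 + 0.2*-20.0 = -0.8
Step 3: y^k = -0.8, reduced costs: (18.0, 15.2)
  x^k = (0.0, 0.0), subgradient = b - a^T x = 16.0
  y^{k+1} = -0.8 + 0.2*16.0 = 2.4
Dual objective at y_3 = 2.4: reduced costs (2.0, 2.4), box minimizer x = (0.0, 0.0)
g(y_3) = b*y + (c1 - a1*y)*x1 + (c2 - a2*y)*x2 = 16*2.4 + 2.0*0.0 + 2.4*0.0 = 38.4 + 0.0 + 0.0 = 38.4


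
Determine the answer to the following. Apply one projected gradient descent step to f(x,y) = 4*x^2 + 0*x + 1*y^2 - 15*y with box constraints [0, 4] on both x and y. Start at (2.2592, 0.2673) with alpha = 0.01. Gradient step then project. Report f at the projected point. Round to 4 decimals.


Step 1: Compute gradient at (2.2592, 0.2673).
grad_x = 2*4*2.2592 + 0 = 18.0736
grad_y = 2*1*0.2673 - 15 = -14.4654
Step 2: Gradient step.
x_raw = 2.2592 - 0.01*18.0736 = 2.0785
y_raw = 0.2673 - 0.01*-14.4654 = 0.412
Step 3: Project onto [0, 4].
x_proj = clip(2.0785) = 2.0785
y_proj = clip(0.412) = 0.412
Step 4: Evaluate f.
f(2.0785, 0.412) = 11.2704


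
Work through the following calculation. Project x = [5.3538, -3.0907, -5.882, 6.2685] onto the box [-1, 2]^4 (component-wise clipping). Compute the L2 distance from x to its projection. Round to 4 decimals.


Project each component onto [-1, 2].
clip(5.3538) = 2.0, clip(-3.0907) = -1.0, clip(-5.882) = -1.0, clip(6.2685) = 2.0
Projection = [2.0, -1.0, -1.0, 2.0]
Squared diffs: [11.248, 4.371, 23.8339, 18.2201]
Distance = sqrt(57.673) = 7.5943


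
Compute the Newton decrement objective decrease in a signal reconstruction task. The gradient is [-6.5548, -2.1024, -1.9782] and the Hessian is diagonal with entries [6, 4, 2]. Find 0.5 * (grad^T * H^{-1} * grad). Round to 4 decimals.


Step 1: H is diagonal, so H^(-1) * g = [-1.0925, -0.5256, -0.9891].
Step 2: g^T H^(-1) g = sum_i g_i^2 / H_ii
  = (-6.5548)^2/6 + (-2.1024)^2/4 + (-1.9782)^2/2
  = 7.1609 + 1.105 + 1.9566 = 10.2226
Step 3: Objective decrease = 0.5 * g^T H^(-1) g = 5.1113


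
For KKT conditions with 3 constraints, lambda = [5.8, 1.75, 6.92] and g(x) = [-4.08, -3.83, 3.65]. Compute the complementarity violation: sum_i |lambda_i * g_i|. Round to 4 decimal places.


KKT complementary slackness check:
lambda_1 * g_1 = 5.8 * -4.08 = -23.664
lambda_2 * g_2 = 1.75 * -3.83 = -6.7025
lambda_3 * g_3 = 6.92 * 3.65 = 25.258
Total violation = 23.664 + 6.7025 + 25.258 = 55.6245


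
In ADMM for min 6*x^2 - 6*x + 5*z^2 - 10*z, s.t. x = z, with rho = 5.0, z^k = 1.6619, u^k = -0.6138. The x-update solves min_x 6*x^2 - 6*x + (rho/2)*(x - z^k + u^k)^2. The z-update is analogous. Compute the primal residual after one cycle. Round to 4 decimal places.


ADMM iteration with rho = 5.0, z^k = 1.6619, u^k = -0.6138
Step 1: x-update.
Minimize 6*x^2 - 6*x + (5.0/2)*(x - 1.6619 - 0.6138)^2
FOC: (2*6 + 5.0)*x = 6 + 5.0*(1.6619 + 0.6138)
x^{k+1} = 1.0223
Step 2: z-update.
Minimize 5*z^2 - 10*z + (5.0/2)*(1.0223 - z - 0.6138)^2
FOC: (2*5 + 5.0)*z = 10 + 5.0*(1.0223 - 0.6138)
z^{k+1} = 0.8028
Step 3: u-update.
u^{k+1} = -0.6138 + 1.0223 - 0.8028 = -0.3944
Step 4: Primal residual = |1.0223 - 0.8028| = 0.2194


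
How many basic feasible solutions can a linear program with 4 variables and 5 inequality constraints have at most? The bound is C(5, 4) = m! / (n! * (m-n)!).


Each vertex corresponds to some choice of n active constraints out of m, so the number of vertices is at most C(m, n) = m! / (n!(m-n)!).
m = 5, n = 4
Numerator: 5 * 4 * 3 * 2
Denominator: 4! = 24
C(5, 4) = 5


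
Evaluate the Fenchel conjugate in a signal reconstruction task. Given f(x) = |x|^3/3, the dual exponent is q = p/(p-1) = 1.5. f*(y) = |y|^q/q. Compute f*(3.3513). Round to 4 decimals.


The conjugate exponent q satisfies 1/p + 1/q = 1.
p = 3, so q = 3/(3 - 1) = 1.5
|y|^q = 3.3513^1.5 = 6.1351
f*(3.3513) = 6.1351 / 1.5 = 4.0901


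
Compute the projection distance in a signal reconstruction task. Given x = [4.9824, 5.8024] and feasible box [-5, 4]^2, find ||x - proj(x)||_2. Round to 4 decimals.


Project each component onto [-5, 4].
clip(4.9824) = 4.0, clip(5.8024) = 4.0
Projection = [4.0, 4.0]
Squared diffs: [0.9651, 3.2486]
Distance = sqrt(4.2137) = 2.0527


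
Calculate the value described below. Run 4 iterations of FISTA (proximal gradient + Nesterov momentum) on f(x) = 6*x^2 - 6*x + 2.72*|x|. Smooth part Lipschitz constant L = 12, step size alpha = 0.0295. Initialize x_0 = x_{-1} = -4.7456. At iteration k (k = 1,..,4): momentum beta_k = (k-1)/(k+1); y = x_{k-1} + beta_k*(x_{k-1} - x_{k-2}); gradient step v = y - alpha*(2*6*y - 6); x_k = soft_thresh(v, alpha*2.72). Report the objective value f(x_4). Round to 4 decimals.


FISTA on f(x) = 6*x^2 - 6*x + 2.72*|x|
L = 12, alpha = 0.0295
Iteration 1: beta = 0.0, y = -4.7456 + 0.0*(-4.7456 + 4.7456) = -4.7456
  grad(y) = -62.9472, v = y - alpha*grad = -2.8887
  prox(v) = soft_thresh(-2.8887, 0.0802) = -2.8084
Iteration 2: beta = 0.3333, y = -2.8084 + 0.3333*(-2.8084 + 4.7456) = -2.1627
  grad(y) = -31.9523, v = y - alpha*grad = -1.2201
  prox(v) = soft_thresh(-1.2201, 0.0802) = -1.1399
Iteration 3: beta = 0.5, y = -1.1399 + 0.5*(-1.1399 + 2.8084) = -0.3056
  grad(y) = -9.6669, v = y - alpha*grad = -0.0204
  prox(v) = soft_thresh(-0.0204, 0.0802) = 0.0
Iteration 4: beta = 0.6, y = 0.0 + 0.6*(0.0 + 1.1399) = 0.6839
  grad(y) = 2.207, v = y - alpha*grad = 0.6188
  prox(v) = soft_thresh(0.6188, 0.0802) = 0.5386
f(x_4) = 6*0.5386^2 - 6*0.5386 + 2.72*|0.5386| = -0.0262


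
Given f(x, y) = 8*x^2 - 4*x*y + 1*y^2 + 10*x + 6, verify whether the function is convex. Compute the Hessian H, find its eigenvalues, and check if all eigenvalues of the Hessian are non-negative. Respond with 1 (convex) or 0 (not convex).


The Hessian of f(x,y) = 8*x^2 - 4*x*y + 1*y^2 + 10*x + 6 is:
H = [[16, -4], [-4, 2]]
Trace = 16 + 2 = 18
Determinant = 16*2 - (-4)^2 = 16
Discriminant = (18)^2 - 4*16 = 260.0
Eigenvalues: lambda_1 = 0.9377, lambda_2 = 17.0623
The function is convex.

1


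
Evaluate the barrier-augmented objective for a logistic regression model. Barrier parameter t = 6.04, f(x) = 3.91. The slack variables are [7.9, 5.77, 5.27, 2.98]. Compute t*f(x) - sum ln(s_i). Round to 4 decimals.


Step 1: Compute log-barrier.
ln values: [2.0669, 1.7527, 1.662, 1.0919]
phi = -(2.0669 + 1.7527 + 1.662 + 1.0919) = -6.5735
Step 2: Compute augmented objective.
t*f(x) = 6.04*3.91 = 23.6164
Total = 23.6164 - 6.5735 = 17.0429


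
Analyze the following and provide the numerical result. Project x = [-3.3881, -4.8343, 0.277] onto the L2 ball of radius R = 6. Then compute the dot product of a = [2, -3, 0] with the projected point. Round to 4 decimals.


Step 1: Compute ||x|| (intermediates to 6 decimals).
||x|| = sqrt((-3.3881)^2 + (-4.8343)^2 + 0.277^2) = 5.909857
Step 2: Project.
Since ||x|| <= R, proj = x (no scaling needed).
proj(x) = [-3.3881, -4.8343, 0.277]
Step 3: Dot product.
a^T * proj(x) = 2*(-3.3881) - 3*(-4.8343) + 0*0.277 = 7.7267


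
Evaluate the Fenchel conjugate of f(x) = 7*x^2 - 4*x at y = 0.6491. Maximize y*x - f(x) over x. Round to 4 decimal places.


f*(y) = sup_x {y*x - a*x^2 - b*x} = sup_x {(y-b)*x - a*x^2}
FOC: (y - b) - 2a*x = 0 => x* = (y - b)/(2a)
x* = (0.6491 + 4)/(2*7) = 0.3321
f*(0.6491) = (y-b)^2/(4a) = (0.6491 + 4)^2/(4*7)
= 21.6141/28 = 0.7719


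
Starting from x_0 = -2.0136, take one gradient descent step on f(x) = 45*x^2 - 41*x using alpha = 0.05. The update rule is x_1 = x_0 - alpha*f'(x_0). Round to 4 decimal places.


We compute the gradient at x_0 and apply the update.
f'(x) = 90*x - 41
f'(-2.0136) = 90*-2.0136 - 41 = -222.224
x_1 = -2.0136 - 0.05*-222.224 = 9.0976


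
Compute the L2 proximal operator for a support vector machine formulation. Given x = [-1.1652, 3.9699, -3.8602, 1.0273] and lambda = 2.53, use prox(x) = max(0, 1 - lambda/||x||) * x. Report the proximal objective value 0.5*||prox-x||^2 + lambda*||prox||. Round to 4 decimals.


Step 1: Compute ||x||.
||x|| = 5.751
Step 2: Compute scaling factor.
scale = max(0, 1 - 2.53/5.751) = 0.5601
Step 3: prox(x) = [-0.6526, 2.2235, -2.162, 0.5754]
||prox(x)|| = 3.221
Step 4: Proximal objective.
0.5*||prox-x||^2 = 3.2005
lambda*||prox|| = 8.1491
Total = 11.3496


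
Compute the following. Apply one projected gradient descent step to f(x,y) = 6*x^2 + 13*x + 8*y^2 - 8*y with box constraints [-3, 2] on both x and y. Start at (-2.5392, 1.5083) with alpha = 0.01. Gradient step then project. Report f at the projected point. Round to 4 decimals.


Step 1: Compute gradient at (-2.5392, 1.5083).
grad_x = 2*6*-2.5392 + 13 = -17.4704
grad_y = 2*8*1.5083 - 8 = 16.1328
Step 2: Gradient step.
x_raw = -2.5392 - 0.01*-17.4704 = -2.3645
y_raw = 1.5083 - 0.01*16.1328 = 1.347
Step 3: Project onto [-3, 2].
x_proj = clip(-2.3645) = -2.3645
y_proj = clip(1.347) = 1.347
Step 4: Evaluate f.
f(-2.3645, 1.347) = 6.5455


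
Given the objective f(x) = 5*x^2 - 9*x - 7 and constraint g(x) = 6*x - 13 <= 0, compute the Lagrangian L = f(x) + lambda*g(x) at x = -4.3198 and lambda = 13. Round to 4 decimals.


Step 1: Evaluate f(x).
f(-4.3198) = 5*(-4.3198)^2 - 9*(-4.3198) - 7 = 125.1816
Step 2: Evaluate g(x).
g(-4.3198) = 6*-4.3198 - 13 = -38.9188
Step 3: Compute Lagrangian.
L = 125.1816 + 13*-38.9188 = -380.7628


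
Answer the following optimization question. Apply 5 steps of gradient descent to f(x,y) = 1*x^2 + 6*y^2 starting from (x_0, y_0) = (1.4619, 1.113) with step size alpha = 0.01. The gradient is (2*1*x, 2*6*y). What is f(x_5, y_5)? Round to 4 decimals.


Gradient descent on f(x,y) = 1*x^2 + 6*y^2.
Starting point: (1.4619, 1.113), alpha = 0.01
Step 1: grad_x = 2*1*1.4619 = 2.9238, grad_y = 2*6*1.113 = 13.356
  x_1 = 1.4619 - 0.01*2.9238 = 1.4327
  y_1 = 1.113 - 0.01*13.356 = 0.9794
Step 2: grad_x = 2*1*1.4327 = 2.8653, grad_y = 2*6*0.9794 = 11.7533
  x_2 = 1.4327 - 0.01*2.8653 = 1.404
  y_2 = 0.9794 - 0.01*11.7533 = 0.8619
Step 3: grad_x = 2*1*1.404 = 2.808, grad_y = 2*6*0.8619 = 10.3429
  x_3 = 1.404 - 0.01*2.808 = 1.3759
  y_3 = 0.8619 - 0.01*10.3429 = 0.7585
Step 4: grad_x = 2*1*1.3759 = 2.7519, grad_y = 2*6*0.7585 = 9.1017
  x_4 = 1.3759 - 0.01*2.7519 = 1.3484
  y_4 = 0.7585 - 0.01*9.1017 = 0.6675
Step 5: grad_x = 2*1*1.3484 = 2.6968, grad_y = 2*6*0.6675 = 8.0095
  x_5 = 1.3484 - 0.01*2.6968 = 1.3214
  y_5 = 0.6675 - 0.01*8.0095 = 0.5874
f(1.3214, 0.5874) = 1*1.3214^2 + 6*0.5874^2 = 3.8162
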